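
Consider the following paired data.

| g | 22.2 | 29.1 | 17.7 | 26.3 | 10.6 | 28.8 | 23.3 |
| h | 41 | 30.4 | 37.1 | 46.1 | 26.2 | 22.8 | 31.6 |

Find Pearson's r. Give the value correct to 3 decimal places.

0.079

n = 7, Σg = 158, Σh = 235.2, Σg² = 3829.32, Σh² = 8311.62, Σgh = 5334.58
nΣgh − ΣgΣh = 37342.06 − 37161.6 = 180.46
nΣg² − (Σg)² = 26805.24 − 24964 = 1841.24; nΣh² − (Σh)² = 58181.34 − 55319.04 = 2862.3
r = 180.46 / √(1841.24 × 2862.3) = 180.46 / 2295.6875 ≈ 0.079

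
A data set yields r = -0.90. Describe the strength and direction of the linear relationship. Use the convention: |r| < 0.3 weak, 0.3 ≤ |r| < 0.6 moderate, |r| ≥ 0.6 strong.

strong negative

r = -0.90 < 0 so the relationship is negative.
|r| = 0.90, which falls in the strong range.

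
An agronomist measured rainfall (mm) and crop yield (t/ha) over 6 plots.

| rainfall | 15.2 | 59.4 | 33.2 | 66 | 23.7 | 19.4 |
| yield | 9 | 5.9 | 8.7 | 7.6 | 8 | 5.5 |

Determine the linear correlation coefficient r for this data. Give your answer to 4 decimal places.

-0.2689

n = 6, Σx = 216.9, Σy = 44.7, Σx² = 10155.69, Σy² = 343.51, Σxy = 1574
nΣxy − ΣxΣy = 9444 − 9695.43 = -251.43
nΣx² − (Σx)² = 60934.14 − 47045.61 = 13888.53; nΣy² − (Σy)² = 2061.06 − 1998.09 = 62.97
r = -251.43 / √(13888.53 × 62.97) = -251.43 / 935.1795 ≈ -0.2689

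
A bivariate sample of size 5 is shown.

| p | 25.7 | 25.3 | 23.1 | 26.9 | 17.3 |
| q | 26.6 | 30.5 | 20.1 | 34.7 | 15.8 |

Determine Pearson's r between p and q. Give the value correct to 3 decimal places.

0.900

n = 5, Σp = 118.3, Σq = 127.7, Σp² = 2857.09, Σq² = 3495.55, Σpq = 3126.35
nΣpq − ΣpΣq = 15631.75 − 15106.91 = 524.84
nΣp² − (Σp)² = 14285.45 − 13994.89 = 290.56; nΣq² − (Σq)² = 17477.75 − 16307.29 = 1170.46
r = 524.84 / √(290.56 × 1170.46) = 524.84 / 583.1714 ≈ 0.900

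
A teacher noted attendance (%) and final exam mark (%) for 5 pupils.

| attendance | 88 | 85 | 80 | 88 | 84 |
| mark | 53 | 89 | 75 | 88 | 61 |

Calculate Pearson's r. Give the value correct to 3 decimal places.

-0.061

n = 5, Σx = 425, Σy = 366, Σx² = 36169, Σy² = 27820, Σxy = 31097
nΣxy − ΣxΣy = 155485 − 155550 = -65
nΣx² − (Σx)² = 180845 − 180625 = 220; nΣy² − (Σy)² = 139100 − 133956 = 5144
r = -65 / √(220 × 5144) = -65 / 1063.8045 ≈ -0.061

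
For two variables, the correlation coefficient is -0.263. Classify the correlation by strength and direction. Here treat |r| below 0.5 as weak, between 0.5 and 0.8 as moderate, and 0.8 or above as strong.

r = -0.263 < 0 so the relationship is negative.
|r| = 0.263, which falls in the weak range.

weak negative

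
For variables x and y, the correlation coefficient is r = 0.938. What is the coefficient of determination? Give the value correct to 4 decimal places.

r² = (0.938)² = 0.8798

0.8798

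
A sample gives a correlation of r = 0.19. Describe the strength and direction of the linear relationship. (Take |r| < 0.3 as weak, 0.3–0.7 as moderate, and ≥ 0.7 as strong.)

weak positive

r = 0.19 > 0 so the relationship is positive.
|r| = 0.19, which falls in the weak range.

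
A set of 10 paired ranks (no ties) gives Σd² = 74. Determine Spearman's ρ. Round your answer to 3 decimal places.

0.552

ρ = 1 − 6Σd² / [n(n²−1)] = 1 − 6×74 / (10×99)
  = 1 − 444/990 = 1 − 0.4485 ≈ 0.552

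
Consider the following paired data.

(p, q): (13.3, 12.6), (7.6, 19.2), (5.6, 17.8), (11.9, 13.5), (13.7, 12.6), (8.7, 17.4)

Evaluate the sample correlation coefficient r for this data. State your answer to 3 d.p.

n = 6, Σp = 60.8, Σq = 93.1, Σp² = 671, Σq² = 1488.01, Σpq = 897.83
nΣpq − ΣpΣq = 5386.98 − 5660.48 = -273.5
nΣp² − (Σp)² = 4026 − 3696.64 = 329.36; nΣq² − (Σq)² = 8928.06 − 8667.61 = 260.45
r = -273.5 / √(329.36 × 260.45) = -273.5 / 292.8853 ≈ -0.934

-0.934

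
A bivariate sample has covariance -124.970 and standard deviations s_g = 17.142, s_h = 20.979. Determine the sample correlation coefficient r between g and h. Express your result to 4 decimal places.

r = Cov(g,h) / (s_g · s_h) = -124.970 / (17.142 × 20.979)
  = -124.970 / 359.6220 ≈ -0.3475

-0.3475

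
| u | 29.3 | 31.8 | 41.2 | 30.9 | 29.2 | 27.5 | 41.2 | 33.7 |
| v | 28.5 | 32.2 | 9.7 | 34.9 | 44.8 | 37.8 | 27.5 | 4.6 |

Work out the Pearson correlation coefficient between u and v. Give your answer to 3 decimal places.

n = 8, Σu = 264.8, Σv = 220, Σu² = 8964, Σv² = 7374.48, Σuv = 6972.74
nΣuv − ΣuΣv = 55781.92 − 58256 = -2474.08
nΣu² − (Σu)² = 71712 − 70119.04 = 1592.96; nΣv² − (Σv)² = 58995.84 − 48400 = 10595.84
r = -2474.08 / √(1592.96 × 10595.84) = -2474.08 / 4108.3755 ≈ -0.602

-0.602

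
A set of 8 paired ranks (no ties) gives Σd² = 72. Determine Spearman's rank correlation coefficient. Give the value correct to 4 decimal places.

0.1429

ρ = 1 − 6Σd² / [n(n²−1)] = 1 − 6×72 / (8×63)
  = 1 − 432/504 = 1 − 0.85714 ≈ 0.1429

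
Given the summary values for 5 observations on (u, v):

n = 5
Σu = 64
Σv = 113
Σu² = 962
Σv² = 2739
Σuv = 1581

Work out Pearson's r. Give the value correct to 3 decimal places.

0.828

r = (nΣuv − ΣuΣv) / √[(nΣu² − (Σu)²)(nΣv² − (Σv)²)]
Numerator: 5×1581 − 64×113 = 673
Denominator: √[(4810 − 4096)(13695 − 12769)] = √[714 × 926] = 813.1199
r = 673 / 813.1199 ≈ 0.828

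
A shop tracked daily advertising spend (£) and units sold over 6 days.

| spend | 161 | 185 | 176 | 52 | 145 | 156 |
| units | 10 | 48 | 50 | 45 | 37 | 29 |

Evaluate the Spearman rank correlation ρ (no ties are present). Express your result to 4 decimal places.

0.3714

Rank spend: 4, 6, 5, 1, 2, 3
Rank units: 1, 5, 6, 4, 3, 2
d = rank(spend) − rank(units): 3, 1, -1, -3, -1, 1; Σd² = 22
ρ = 1 − 6Σd² / [n(n²−1)] = 1 − 6×22 / (6×35) = 1 − 132/210 ≈ 0.3714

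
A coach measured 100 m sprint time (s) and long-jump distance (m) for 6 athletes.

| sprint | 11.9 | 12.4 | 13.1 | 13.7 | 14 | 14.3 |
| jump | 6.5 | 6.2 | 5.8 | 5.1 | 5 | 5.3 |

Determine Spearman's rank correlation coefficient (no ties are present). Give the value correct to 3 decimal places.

Rank sprint: 1, 2, 3, 4, 5, 6
Rank jump: 6, 5, 4, 2, 1, 3
d = rank(sprint) − rank(jump): -5, -3, -1, 2, 4, 3; Σd² = 64
ρ = 1 − 6Σd² / [n(n²−1)] = 1 − 6×64 / (6×35) = 1 − 384/210 ≈ -0.829

-0.829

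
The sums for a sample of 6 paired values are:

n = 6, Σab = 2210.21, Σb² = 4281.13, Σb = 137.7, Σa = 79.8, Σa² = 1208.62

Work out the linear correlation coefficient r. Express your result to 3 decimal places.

0.932

r = (nΣab − ΣaΣb) / √[(nΣa² − (Σa)²)(nΣb² − (Σb)²)]
Numerator: 6×2210.21 − 79.8×137.7 = 2272.8
Denominator: √[(7251.72 − 6368.04)(25686.78 − 18961.29)] = √[883.68 × 6725.49] = 2437.8640
r = 2272.8 / 2437.8640 ≈ 0.932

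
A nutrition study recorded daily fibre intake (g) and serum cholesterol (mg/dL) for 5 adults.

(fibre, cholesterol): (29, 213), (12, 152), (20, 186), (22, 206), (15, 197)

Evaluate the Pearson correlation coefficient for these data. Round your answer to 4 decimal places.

0.8090

n = 5, Σx = 98, Σy = 954, Σx² = 2094, Σy² = 184314, Σxy = 19208
nΣxy − ΣxΣy = 96040 − 93492 = 2548
nΣx² − (Σx)² = 10470 − 9604 = 866; nΣy² − (Σy)² = 921570 − 910116 = 11454
r = 2548 / √(866 × 11454) = 2548 / 3149.4704 ≈ 0.8090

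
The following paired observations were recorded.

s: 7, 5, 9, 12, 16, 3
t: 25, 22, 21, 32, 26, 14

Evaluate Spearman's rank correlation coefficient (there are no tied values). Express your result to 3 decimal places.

Rank s: 3, 2, 4, 5, 6, 1
Rank t: 4, 3, 2, 6, 5, 1
d = rank(s) − rank(t): -1, -1, 2, -1, 1, 0; Σd² = 8
ρ = 1 − 6Σd² / [n(n²−1)] = 1 − 6×8 / (6×35) = 1 − 48/210 ≈ 0.771

0.771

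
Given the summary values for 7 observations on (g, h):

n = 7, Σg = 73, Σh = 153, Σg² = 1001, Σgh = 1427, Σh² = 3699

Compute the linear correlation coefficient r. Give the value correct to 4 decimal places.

r = (nΣgh − ΣgΣh) / √[(nΣg² − (Σg)²)(nΣh² − (Σh)²)]
Numerator: 7×1427 − 73×153 = -1180
Denominator: √[(7007 − 5329)(25893 − 23409)] = √[1678 × 2484] = 2041.6053
r = -1180 / 2041.6053 ≈ -0.5780

-0.5780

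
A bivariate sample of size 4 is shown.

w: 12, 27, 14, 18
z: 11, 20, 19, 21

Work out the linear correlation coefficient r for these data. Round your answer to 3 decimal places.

n = 4, Σw = 71, Σz = 71, Σw² = 1393, Σz² = 1323, Σwz = 1316
nΣwz − ΣwΣz = 5264 − 5041 = 223
nΣw² − (Σw)² = 5572 − 5041 = 531; nΣz² − (Σz)² = 5292 − 5041 = 251
r = 223 / √(531 × 251) = 223 / 365.0767 ≈ 0.611

0.611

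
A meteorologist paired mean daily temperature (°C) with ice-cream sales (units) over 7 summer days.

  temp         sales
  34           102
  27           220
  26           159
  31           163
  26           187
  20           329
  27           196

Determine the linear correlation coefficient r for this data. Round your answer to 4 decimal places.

n = 7, Σx = 191, Σy = 1356, Σx² = 5327, Σy² = 292280, Σxy = 35329
nΣxy − ΣxΣy = 247303 − 258996 = -11693
nΣx² − (Σx)² = 37289 − 36481 = 808; nΣy² − (Σy)² = 2045960 − 1838736 = 207224
r = -11693 / √(808 × 207224) = -11693 / 12939.7447 ≈ -0.9036

-0.9036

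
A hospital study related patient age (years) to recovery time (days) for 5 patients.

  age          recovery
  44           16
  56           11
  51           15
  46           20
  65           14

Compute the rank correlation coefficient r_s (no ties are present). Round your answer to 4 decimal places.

-0.8000

Rank age: 1, 4, 3, 2, 5
Rank recovery: 4, 1, 3, 5, 2
d = rank(age) − rank(recovery): -3, 3, 0, -3, 3; Σd² = 36
ρ = 1 − 6Σd² / [n(n²−1)] = 1 − 6×36 / (5×24) = 1 − 216/120 ≈ -0.8000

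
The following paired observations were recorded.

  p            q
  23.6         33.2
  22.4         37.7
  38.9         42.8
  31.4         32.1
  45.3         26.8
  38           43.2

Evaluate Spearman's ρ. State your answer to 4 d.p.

-0.1429

Rank p: 2, 1, 5, 3, 6, 4
Rank q: 3, 4, 5, 2, 1, 6
d = rank(p) − rank(q): -1, -3, 0, 1, 5, -2; Σd² = 40
ρ = 1 − 6Σd² / [n(n²−1)] = 1 − 6×40 / (6×35) = 1 − 240/210 ≈ -0.1429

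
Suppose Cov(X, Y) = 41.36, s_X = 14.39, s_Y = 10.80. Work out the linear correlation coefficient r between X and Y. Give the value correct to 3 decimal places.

0.266

r = Cov(X,Y) / (s_X · s_Y) = 41.36 / (14.39 × 10.80)
  = 41.36 / 155.4120 ≈ 0.266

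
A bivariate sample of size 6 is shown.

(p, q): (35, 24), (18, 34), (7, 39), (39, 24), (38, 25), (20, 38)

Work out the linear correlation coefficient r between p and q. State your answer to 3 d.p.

n = 6, Σp = 157, Σq = 184, Σp² = 4963, Σq² = 5898, Σpq = 4371
nΣpq − ΣpΣq = 26226 − 28888 = -2662
nΣp² − (Σp)² = 29778 − 24649 = 5129; nΣq² − (Σq)² = 35388 − 33856 = 1532
r = -2662 / √(5129 × 1532) = -2662 / 2803.1461 ≈ -0.950

-0.950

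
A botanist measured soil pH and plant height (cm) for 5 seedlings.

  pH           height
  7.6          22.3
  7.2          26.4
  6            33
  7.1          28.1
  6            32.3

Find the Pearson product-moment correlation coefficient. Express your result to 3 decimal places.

n = 5, Σx = 33.9, Σy = 142.1, Σx² = 232.01, Σy² = 4116.15, Σxy = 950.87
nΣxy − ΣxΣy = 4754.35 − 4817.19 = -62.84
nΣx² − (Σx)² = 1160.05 − 1149.21 = 10.84; nΣy² − (Σy)² = 20580.75 − 20192.41 = 388.34
r = -62.84 / √(10.84 × 388.34) = -62.84 / 64.8815 ≈ -0.969

-0.969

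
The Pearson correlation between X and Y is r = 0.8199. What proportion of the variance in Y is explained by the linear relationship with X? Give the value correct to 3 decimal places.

0.672

r² = (0.8199)² = 0.672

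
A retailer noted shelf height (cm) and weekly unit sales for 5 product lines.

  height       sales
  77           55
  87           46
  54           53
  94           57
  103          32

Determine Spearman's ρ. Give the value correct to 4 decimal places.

Rank height: 2, 3, 1, 4, 5
Rank sales: 4, 2, 3, 5, 1
d = rank(height) − rank(sales): -2, 1, -2, -1, 4; Σd² = 26
ρ = 1 − 6Σd² / [n(n²−1)] = 1 − 6×26 / (5×24) = 1 − 156/120 ≈ -0.3000

-0.3000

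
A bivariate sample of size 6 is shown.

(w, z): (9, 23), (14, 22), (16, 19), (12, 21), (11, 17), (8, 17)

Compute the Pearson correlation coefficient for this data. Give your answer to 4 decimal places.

n = 6, Σw = 70, Σz = 119, Σw² = 862, Σz² = 2393, Σwz = 1394
nΣwz − ΣwΣz = 8364 − 8330 = 34
nΣw² − (Σw)² = 5172 − 4900 = 272; nΣz² − (Σz)² = 14358 − 14161 = 197
r = 34 / √(272 × 197) = 34 / 231.4822 ≈ 0.1469

0.1469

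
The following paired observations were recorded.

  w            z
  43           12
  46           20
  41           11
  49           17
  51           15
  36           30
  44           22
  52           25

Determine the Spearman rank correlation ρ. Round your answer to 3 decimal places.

Rank w: 3, 5, 2, 6, 7, 1, 4, 8
Rank z: 2, 5, 1, 4, 3, 8, 6, 7
d = rank(w) − rank(z): 1, 0, 1, 2, 4, -7, -2, 1; Σd² = 76
ρ = 1 − 6Σd² / [n(n²−1)] = 1 − 6×76 / (8×63) = 1 − 456/504 ≈ 0.095

0.095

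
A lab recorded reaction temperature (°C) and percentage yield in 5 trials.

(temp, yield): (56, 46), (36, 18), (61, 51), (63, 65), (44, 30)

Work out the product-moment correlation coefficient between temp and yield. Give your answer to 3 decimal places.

0.975

n = 5, Σx = 260, Σy = 210, Σx² = 14058, Σy² = 10166, Σxy = 11750
nΣxy − ΣxΣy = 58750 − 54600 = 4150
nΣx² − (Σx)² = 70290 − 67600 = 2690; nΣy² − (Σy)² = 50830 − 44100 = 6730
r = 4150 / √(2690 × 6730) = 4150 / 4254.8443 ≈ 0.975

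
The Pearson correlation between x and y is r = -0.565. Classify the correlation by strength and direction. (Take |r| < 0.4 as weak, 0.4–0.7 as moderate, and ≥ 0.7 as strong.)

moderate negative

r = -0.565 < 0 so the relationship is negative.
|r| = 0.565, which falls in the moderate range.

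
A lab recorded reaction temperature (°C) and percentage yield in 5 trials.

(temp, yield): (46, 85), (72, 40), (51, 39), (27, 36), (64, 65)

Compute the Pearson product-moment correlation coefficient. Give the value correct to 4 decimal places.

0.0884

n = 5, Σx = 260, Σy = 265, Σx² = 14726, Σy² = 15867, Σxy = 13911
nΣxy − ΣxΣy = 69555 − 68900 = 655
nΣx² − (Σx)² = 73630 − 67600 = 6030; nΣy² − (Σy)² = 79335 − 70225 = 9110
r = 655 / √(6030 × 9110) = 655 / 7411.7002 ≈ 0.0884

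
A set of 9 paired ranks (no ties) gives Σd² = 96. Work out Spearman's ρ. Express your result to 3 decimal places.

ρ = 1 − 6Σd² / [n(n²−1)] = 1 − 6×96 / (9×80)
  = 1 − 576/720 = 1 − 0.8000 ≈ 0.200

0.200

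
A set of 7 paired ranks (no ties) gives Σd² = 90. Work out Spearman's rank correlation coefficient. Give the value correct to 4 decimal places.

-0.6071

ρ = 1 − 6Σd² / [n(n²−1)] = 1 − 6×90 / (7×48)
  = 1 − 540/336 = 1 − 1.60714 ≈ -0.6071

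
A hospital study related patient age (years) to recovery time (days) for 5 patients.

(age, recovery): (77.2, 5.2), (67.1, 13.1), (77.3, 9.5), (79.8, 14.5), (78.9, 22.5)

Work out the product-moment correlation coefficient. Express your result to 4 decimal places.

0.1399

n = 5, Σx = 380.3, Σy = 64.8, Σx² = 29030.79, Σy² = 1005.4, Σxy = 4947.15
nΣxy − ΣxΣy = 24735.75 − 24643.44 = 92.31
nΣx² − (Σx)² = 145153.95 − 144628.09 = 525.86; nΣy² − (Σy)² = 5027 − 4199.04 = 827.96
r = 92.31 / √(525.86 × 827.96) = 92.31 / 659.8417 ≈ 0.1399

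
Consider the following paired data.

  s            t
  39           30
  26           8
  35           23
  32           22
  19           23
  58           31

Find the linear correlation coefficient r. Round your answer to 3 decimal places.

0.637

n = 6, Σs = 209, Σt = 137, Σs² = 8171, Σt² = 3467, Σst = 5122
nΣst − ΣsΣt = 30732 − 28633 = 2099
nΣs² − (Σs)² = 49026 − 43681 = 5345; nΣt² − (Σt)² = 20802 − 18769 = 2033
r = 2099 / √(5345 × 2033) = 2099 / 3296.4200 ≈ 0.637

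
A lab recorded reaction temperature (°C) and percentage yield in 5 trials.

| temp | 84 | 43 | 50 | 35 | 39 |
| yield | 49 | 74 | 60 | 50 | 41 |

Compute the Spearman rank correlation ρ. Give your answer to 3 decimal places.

Rank temp: 5, 3, 4, 1, 2
Rank yield: 2, 5, 4, 3, 1
d = rank(temp) − rank(yield): 3, -2, 0, -2, 1; Σd² = 18
ρ = 1 − 6Σd² / [n(n²−1)] = 1 − 6×18 / (5×24) = 1 − 108/120 ≈ 0.100

0.100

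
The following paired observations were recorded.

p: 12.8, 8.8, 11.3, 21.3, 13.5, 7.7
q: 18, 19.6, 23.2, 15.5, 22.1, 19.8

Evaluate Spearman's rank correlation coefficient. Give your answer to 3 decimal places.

Rank p: 4, 2, 3, 6, 5, 1
Rank q: 2, 3, 6, 1, 5, 4
d = rank(p) − rank(q): 2, -1, -3, 5, 0, -3; Σd² = 48
ρ = 1 − 6Σd² / [n(n²−1)] = 1 − 6×48 / (6×35) = 1 − 288/210 ≈ -0.371

-0.371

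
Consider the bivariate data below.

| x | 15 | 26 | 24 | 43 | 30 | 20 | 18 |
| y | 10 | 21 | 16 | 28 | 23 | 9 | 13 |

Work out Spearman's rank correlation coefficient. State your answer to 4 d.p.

Rank x: 1, 5, 4, 7, 6, 3, 2
Rank y: 2, 5, 4, 7, 6, 1, 3
d = rank(x) − rank(y): -1, 0, 0, 0, 0, 2, -1; Σd² = 6
ρ = 1 − 6Σd² / [n(n²−1)] = 1 − 6×6 / (7×48) = 1 − 36/336 ≈ 0.8929

0.8929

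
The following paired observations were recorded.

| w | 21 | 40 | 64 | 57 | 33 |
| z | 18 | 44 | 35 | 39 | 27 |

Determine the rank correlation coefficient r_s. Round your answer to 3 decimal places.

0.600

Rank w: 1, 3, 5, 4, 2
Rank z: 1, 5, 3, 4, 2
d = rank(w) − rank(z): 0, -2, 2, 0, 0; Σd² = 8
ρ = 1 − 6Σd² / [n(n²−1)] = 1 − 6×8 / (5×24) = 1 − 48/120 ≈ 0.600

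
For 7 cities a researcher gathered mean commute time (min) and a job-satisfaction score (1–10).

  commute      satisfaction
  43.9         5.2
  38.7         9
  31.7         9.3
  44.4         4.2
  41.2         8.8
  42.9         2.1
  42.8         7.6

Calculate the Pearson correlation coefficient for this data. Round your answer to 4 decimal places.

-0.6601

n = 7, Σx = 285.6, Σy = 46.2, Σx² = 11770.84, Σy² = 351.78, Σxy = 1835.8
nΣxy − ΣxΣy = 12850.6 − 13194.72 = -344.12
nΣx² − (Σx)² = 82395.88 − 81567.36 = 828.52; nΣy² − (Σy)² = 2462.46 − 2134.44 = 328.02
r = -344.12 / √(828.52 × 328.02) = -344.12 / 521.3167 ≈ -0.6601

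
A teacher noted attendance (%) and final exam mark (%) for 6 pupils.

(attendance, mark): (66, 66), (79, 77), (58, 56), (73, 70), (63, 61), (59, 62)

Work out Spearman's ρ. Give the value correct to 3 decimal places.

0.943

Rank attendance: 4, 6, 1, 5, 3, 2
Rank mark: 4, 6, 1, 5, 2, 3
d = rank(attendance) − rank(mark): 0, 0, 0, 0, 1, -1; Σd² = 2
ρ = 1 − 6Σd² / [n(n²−1)] = 1 − 6×2 / (6×35) = 1 − 12/210 ≈ 0.943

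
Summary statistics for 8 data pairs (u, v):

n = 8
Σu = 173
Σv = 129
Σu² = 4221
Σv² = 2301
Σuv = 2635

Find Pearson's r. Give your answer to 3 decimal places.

-0.475

r = (nΣuv − ΣuΣv) / √[(nΣu² − (Σu)²)(nΣv² − (Σv)²)]
Numerator: 8×2635 − 173×129 = -1237
Denominator: √[(33768 − 29929)(18408 − 16641)] = √[3839 × 1767] = 2604.5178
r = -1237 / 2604.5178 ≈ -0.475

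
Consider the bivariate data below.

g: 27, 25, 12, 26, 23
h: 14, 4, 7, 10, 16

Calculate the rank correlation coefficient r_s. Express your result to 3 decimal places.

0.200

Rank g: 5, 3, 1, 4, 2
Rank h: 4, 1, 2, 3, 5
d = rank(g) − rank(h): 1, 2, -1, 1, -3; Σd² = 16
ρ = 1 − 6Σd² / [n(n²−1)] = 1 − 6×16 / (5×24) = 1 − 96/120 ≈ 0.200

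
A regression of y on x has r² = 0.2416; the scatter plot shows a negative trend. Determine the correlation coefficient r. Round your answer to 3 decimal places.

-0.492

|r| = √0.2416 = 0.492
The association is negative, so r = −0.492.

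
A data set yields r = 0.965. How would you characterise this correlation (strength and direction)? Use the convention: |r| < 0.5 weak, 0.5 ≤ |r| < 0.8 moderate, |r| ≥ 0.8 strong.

r = 0.965 > 0 so the relationship is positive.
|r| = 0.965, which falls in the strong range.

strong positive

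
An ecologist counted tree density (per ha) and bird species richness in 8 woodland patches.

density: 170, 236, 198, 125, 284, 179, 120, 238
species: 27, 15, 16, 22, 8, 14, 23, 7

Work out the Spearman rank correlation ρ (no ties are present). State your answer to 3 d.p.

Rank density: 3, 6, 5, 2, 8, 4, 1, 7
Rank species: 8, 4, 5, 6, 2, 3, 7, 1
d = rank(density) − rank(species): -5, 2, 0, -4, 6, 1, -6, 6; Σd² = 154
ρ = 1 − 6Σd² / [n(n²−1)] = 1 − 6×154 / (8×63) = 1 − 924/504 ≈ -0.833

-0.833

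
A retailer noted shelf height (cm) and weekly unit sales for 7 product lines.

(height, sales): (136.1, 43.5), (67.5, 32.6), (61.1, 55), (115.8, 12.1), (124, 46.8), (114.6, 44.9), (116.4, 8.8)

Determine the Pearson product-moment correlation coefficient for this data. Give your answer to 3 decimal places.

-0.242

n = 7, Σx = 735.5, Σy = 243.7, Σx² = 82280.43, Σy² = 10410.11, Σxy = 24855.59
nΣxy − ΣxΣy = 173989.13 − 179241.35 = -5252.22
nΣx² − (Σx)² = 575963.01 − 540960.25 = 35002.76; nΣy² − (Σy)² = 72870.77 − 59389.69 = 13481.08
r = -5252.22 / √(35002.76 × 13481.08) = -5252.22 / 21722.6842 ≈ -0.242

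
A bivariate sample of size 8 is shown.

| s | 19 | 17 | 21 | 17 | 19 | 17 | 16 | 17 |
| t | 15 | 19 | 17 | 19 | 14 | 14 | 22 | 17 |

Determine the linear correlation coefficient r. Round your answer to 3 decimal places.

n = 8, Σs = 143, Σt = 137, Σs² = 2575, Σt² = 2401, Σst = 2433
nΣst − ΣsΣt = 19464 − 19591 = -127
nΣs² − (Σs)² = 20600 − 20449 = 151; nΣt² − (Σt)² = 19208 − 18769 = 439
r = -127 / √(151 × 439) = -127 / 257.4665 ≈ -0.493

-0.493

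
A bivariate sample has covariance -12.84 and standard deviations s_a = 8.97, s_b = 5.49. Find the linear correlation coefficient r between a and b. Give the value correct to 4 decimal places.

r = Cov(a,b) / (s_a · s_b) = -12.84 / (8.97 × 5.49)
  = -12.84 / 49.2453 ≈ -0.2607

-0.2607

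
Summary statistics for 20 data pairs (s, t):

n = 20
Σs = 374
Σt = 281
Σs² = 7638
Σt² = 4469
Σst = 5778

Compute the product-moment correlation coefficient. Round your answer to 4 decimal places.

0.9033

r = (nΣst − ΣsΣt) / √[(nΣs² − (Σs)²)(nΣt² − (Σt)²)]
Numerator: 20×5778 − 374×281 = 10466
Denominator: √[(152760 − 139876)(89380 − 78961)] = √[12884 × 10419] = 11586.1295
r = 10466 / 11586.1295 ≈ 0.9033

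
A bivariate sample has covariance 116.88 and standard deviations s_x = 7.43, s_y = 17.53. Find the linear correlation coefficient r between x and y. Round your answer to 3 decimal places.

r = Cov(x,y) / (s_x · s_y) = 116.88 / (7.43 × 17.53)
  = 116.88 / 130.2479 ≈ 0.897

0.897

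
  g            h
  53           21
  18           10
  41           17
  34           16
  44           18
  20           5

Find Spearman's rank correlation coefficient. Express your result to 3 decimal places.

0.943

Rank g: 6, 1, 4, 3, 5, 2
Rank h: 6, 2, 4, 3, 5, 1
d = rank(g) − rank(h): 0, -1, 0, 0, 0, 1; Σd² = 2
ρ = 1 − 6Σd² / [n(n²−1)] = 1 − 6×2 / (6×35) = 1 − 12/210 ≈ 0.943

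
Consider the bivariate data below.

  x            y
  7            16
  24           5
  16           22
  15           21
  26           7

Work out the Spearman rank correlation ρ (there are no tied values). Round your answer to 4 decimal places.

Rank x: 1, 4, 3, 2, 5
Rank y: 3, 1, 5, 4, 2
d = rank(x) − rank(y): -2, 3, -2, -2, 3; Σd² = 30
ρ = 1 − 6Σd² / [n(n²−1)] = 1 − 6×30 / (5×24) = 1 − 180/120 ≈ -0.5000

-0.5000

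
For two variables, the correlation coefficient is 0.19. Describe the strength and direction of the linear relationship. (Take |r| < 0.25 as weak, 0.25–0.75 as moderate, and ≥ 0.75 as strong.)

r = 0.19 > 0 so the relationship is positive.
|r| = 0.19, which falls in the weak range.

weak positive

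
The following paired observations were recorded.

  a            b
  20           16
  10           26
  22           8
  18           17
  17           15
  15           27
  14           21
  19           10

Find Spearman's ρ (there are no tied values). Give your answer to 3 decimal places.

-0.810

Rank a: 7, 1, 8, 5, 4, 3, 2, 6
Rank b: 4, 7, 1, 5, 3, 8, 6, 2
d = rank(a) − rank(b): 3, -6, 7, 0, 1, -5, -4, 4; Σd² = 152
ρ = 1 − 6Σd² / [n(n²−1)] = 1 − 6×152 / (8×63) = 1 − 912/504 ≈ -0.810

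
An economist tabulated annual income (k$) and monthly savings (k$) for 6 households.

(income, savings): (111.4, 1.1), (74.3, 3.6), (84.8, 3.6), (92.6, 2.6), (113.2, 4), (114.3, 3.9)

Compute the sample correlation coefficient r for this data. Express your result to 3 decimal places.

n = 6, Σx = 590.6, Σy = 18.8, Σx² = 59574.98, Σy² = 65.1, Σxy = 1834.63
nΣxy − ΣxΣy = 11007.78 − 11103.28 = -95.5
nΣx² − (Σx)² = 357449.88 − 348808.36 = 8641.52; nΣy² − (Σy)² = 390.6 − 353.44 = 37.16
r = -95.5 / √(8641.52 × 37.16) = -95.5 / 566.6735 ≈ -0.169

-0.169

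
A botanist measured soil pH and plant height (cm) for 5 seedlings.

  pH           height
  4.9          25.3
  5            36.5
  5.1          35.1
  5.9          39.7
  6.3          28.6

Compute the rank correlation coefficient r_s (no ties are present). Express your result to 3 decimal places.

Rank pH: 1, 2, 3, 4, 5
Rank height: 1, 4, 3, 5, 2
d = rank(pH) − rank(height): 0, -2, 0, -1, 3; Σd² = 14
ρ = 1 − 6Σd² / [n(n²−1)] = 1 − 6×14 / (5×24) = 1 − 84/120 ≈ 0.300

0.300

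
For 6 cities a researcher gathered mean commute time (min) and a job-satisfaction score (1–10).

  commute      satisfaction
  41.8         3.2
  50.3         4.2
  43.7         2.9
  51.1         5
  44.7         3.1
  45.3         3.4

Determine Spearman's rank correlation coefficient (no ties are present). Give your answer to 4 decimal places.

Rank commute: 1, 5, 2, 6, 3, 4
Rank satisfaction: 3, 5, 1, 6, 2, 4
d = rank(commute) − rank(satisfaction): -2, 0, 1, 0, 1, 0; Σd² = 6
ρ = 1 − 6Σd² / [n(n²−1)] = 1 − 6×6 / (6×35) = 1 − 36/210 ≈ 0.8286

0.8286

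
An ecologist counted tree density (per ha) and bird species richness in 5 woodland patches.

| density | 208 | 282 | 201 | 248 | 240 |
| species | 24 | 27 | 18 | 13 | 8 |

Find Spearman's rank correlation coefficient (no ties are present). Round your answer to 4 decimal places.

0.2000

Rank density: 2, 5, 1, 4, 3
Rank species: 4, 5, 3, 2, 1
d = rank(density) − rank(species): -2, 0, -2, 2, 2; Σd² = 16
ρ = 1 − 6Σd² / [n(n²−1)] = 1 − 6×16 / (5×24) = 1 − 96/120 ≈ 0.2000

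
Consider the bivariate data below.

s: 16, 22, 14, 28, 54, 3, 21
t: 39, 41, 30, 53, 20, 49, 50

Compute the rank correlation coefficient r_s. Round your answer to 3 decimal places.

Rank s: 3, 5, 2, 6, 7, 1, 4
Rank t: 3, 4, 2, 7, 1, 5, 6
d = rank(s) − rank(t): 0, 1, 0, -1, 6, -4, -2; Σd² = 58
ρ = 1 − 6Σd² / [n(n²−1)] = 1 − 6×58 / (7×48) = 1 − 348/336 ≈ -0.036

-0.036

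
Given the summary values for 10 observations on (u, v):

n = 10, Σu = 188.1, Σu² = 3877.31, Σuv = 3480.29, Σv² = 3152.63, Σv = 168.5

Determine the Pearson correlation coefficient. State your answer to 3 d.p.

0.953

r = (nΣuv − ΣuΣv) / √[(nΣu² − (Σu)²)(nΣv² − (Σv)²)]
Numerator: 10×3480.29 − 188.1×168.5 = 3108.05
Denominator: √[(38773.1 − 35381.61)(31526.3 − 28392.25)] = √[3391.49 × 3134.05] = 3260.2299
r = 3108.05 / 3260.2299 ≈ 0.953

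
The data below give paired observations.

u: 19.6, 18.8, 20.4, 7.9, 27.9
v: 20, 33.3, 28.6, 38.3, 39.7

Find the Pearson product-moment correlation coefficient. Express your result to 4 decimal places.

-0.0595

n = 5, Σu = 94.6, Σv = 159.9, Σu² = 1994.58, Σv² = 5369.83, Σuv = 3011.68
nΣuv − ΣuΣv = 15058.4 − 15126.54 = -68.14
nΣu² − (Σu)² = 9972.9 − 8949.16 = 1023.74; nΣv² − (Σv)² = 26849.15 − 25568.01 = 1281.14
r = -68.14 / √(1023.74 × 1281.14) = -68.14 / 1145.2311 ≈ -0.0595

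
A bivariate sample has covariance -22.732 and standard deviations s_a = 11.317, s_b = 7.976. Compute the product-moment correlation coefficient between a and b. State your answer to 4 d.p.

-0.2518

r = Cov(a,b) / (s_a · s_b) = -22.732 / (11.317 × 7.976)
  = -22.732 / 90.2644 ≈ -0.2518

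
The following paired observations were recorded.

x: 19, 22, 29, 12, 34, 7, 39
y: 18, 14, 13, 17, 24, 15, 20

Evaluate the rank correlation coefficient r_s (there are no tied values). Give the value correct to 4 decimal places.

Rank x: 3, 4, 5, 2, 6, 1, 7
Rank y: 5, 2, 1, 4, 7, 3, 6
d = rank(x) − rank(y): -2, 2, 4, -2, -1, -2, 1; Σd² = 34
ρ = 1 − 6Σd² / [n(n²−1)] = 1 − 6×34 / (7×48) = 1 − 204/336 ≈ 0.3929

0.3929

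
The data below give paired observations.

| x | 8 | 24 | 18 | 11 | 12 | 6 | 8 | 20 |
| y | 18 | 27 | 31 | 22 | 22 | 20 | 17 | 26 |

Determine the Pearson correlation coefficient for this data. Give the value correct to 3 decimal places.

0.842

n = 8, Σx = 107, Σy = 183, Σx² = 1729, Σy² = 4347, Σxy = 2632
nΣxy − ΣxΣy = 21056 − 19581 = 1475
nΣx² − (Σx)² = 13832 − 11449 = 2383; nΣy² − (Σy)² = 34776 − 33489 = 1287
r = 1475 / √(2383 × 1287) = 1475 / 1751.2627 ≈ 0.842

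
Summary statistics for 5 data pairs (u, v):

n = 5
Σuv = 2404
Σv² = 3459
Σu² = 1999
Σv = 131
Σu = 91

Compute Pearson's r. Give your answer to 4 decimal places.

0.2066

r = (nΣuv − ΣuΣv) / √[(nΣu² − (Σu)²)(nΣv² − (Σv)²)]
Numerator: 5×2404 − 91×131 = 99
Denominator: √[(9995 − 8281)(17295 − 17161)] = √[1714 × 134] = 479.2452
r = 99 / 479.2452 ≈ 0.2066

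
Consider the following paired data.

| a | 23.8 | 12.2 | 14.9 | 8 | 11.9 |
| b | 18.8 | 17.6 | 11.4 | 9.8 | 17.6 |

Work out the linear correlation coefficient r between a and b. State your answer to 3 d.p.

0.563

n = 5, Σa = 70.8, Σb = 75.2, Σa² = 1142.9, Σb² = 1198.96, Σab = 1119.86
nΣab − ΣaΣb = 5599.3 − 5324.16 = 275.14
nΣa² − (Σa)² = 5714.5 − 5012.64 = 701.86; nΣb² − (Σb)² = 5994.8 − 5655.04 = 339.76
r = 275.14 / √(701.86 × 339.76) = 275.14 / 488.3277 ≈ 0.563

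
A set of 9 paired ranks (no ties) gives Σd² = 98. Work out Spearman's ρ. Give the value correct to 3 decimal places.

0.183

ρ = 1 − 6Σd² / [n(n²−1)] = 1 − 6×98 / (9×80)
  = 1 − 588/720 = 1 − 0.8167 ≈ 0.183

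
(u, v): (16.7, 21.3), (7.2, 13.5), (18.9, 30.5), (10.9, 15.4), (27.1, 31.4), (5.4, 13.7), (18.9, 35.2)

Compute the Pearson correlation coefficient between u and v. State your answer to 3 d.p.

0.874

n = 7, Σu = 105.1, Σv = 161, Σu² = 1927.53, Σv² = 4216.04, Σuv = 2787.42
nΣuv − ΣuΣv = 19511.94 − 16921.1 = 2590.84
nΣu² − (Σu)² = 13492.71 − 11046.01 = 2446.7; nΣv² − (Σv)² = 29512.28 − 25921 = 3591.28
r = 2590.84 / √(2446.7 × 3591.28) = 2590.84 / 2964.2511 ≈ 0.874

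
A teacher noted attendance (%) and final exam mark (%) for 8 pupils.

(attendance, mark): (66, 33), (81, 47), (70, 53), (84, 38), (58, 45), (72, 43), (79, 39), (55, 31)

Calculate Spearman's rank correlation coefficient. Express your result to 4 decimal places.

0.2619

Rank attendance: 3, 7, 4, 8, 2, 5, 6, 1
Rank mark: 2, 7, 8, 3, 6, 5, 4, 1
d = rank(attendance) − rank(mark): 1, 0, -4, 5, -4, 0, 2, 0; Σd² = 62
ρ = 1 − 6Σd² / [n(n²−1)] = 1 − 6×62 / (8×63) = 1 − 372/504 ≈ 0.2619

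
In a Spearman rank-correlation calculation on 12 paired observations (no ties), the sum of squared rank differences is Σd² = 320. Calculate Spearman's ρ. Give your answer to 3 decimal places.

-0.119

ρ = 1 − 6Σd² / [n(n²−1)] = 1 − 6×320 / (12×143)
  = 1 − 1920/1716 = 1 − 1.1189 ≈ -0.119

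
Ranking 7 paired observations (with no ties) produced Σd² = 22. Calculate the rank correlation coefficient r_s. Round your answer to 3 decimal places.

0.607

ρ = 1 − 6Σd² / [n(n²−1)] = 1 − 6×22 / (7×48)
  = 1 − 132/336 = 1 − 0.3929 ≈ 0.607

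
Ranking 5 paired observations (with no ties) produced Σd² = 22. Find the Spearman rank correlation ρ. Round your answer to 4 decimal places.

-0.1000

ρ = 1 − 6Σd² / [n(n²−1)] = 1 − 6×22 / (5×24)
  = 1 − 132/120 = 1 − 1.10000 ≈ -0.1000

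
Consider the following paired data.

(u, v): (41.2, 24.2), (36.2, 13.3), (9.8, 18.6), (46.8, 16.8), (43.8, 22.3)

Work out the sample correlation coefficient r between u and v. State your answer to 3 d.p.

0.148

n = 5, Σu = 177.8, Σv = 95.2, Σu² = 7212.6, Σv² = 1888.02, Σuv = 3423.76
nΣuv − ΣuΣv = 17118.8 − 16926.56 = 192.24
nΣu² − (Σu)² = 36063 − 31612.84 = 4450.16; nΣv² − (Σv)² = 9440.1 − 9063.04 = 377.06
r = 192.24 / √(4450.16 × 377.06) = 192.24 / 1295.3676 ≈ 0.148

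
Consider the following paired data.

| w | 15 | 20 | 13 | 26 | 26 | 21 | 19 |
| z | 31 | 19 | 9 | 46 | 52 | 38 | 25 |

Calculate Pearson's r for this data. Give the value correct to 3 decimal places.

n = 7, Σw = 140, Σz = 220, Σw² = 2948, Σz² = 8292, Σwz = 4783
nΣwz − ΣwΣz = 33481 − 30800 = 2681
nΣw² − (Σw)² = 20636 − 19600 = 1036; nΣz² − (Σz)² = 58044 − 48400 = 9644
r = 2681 / √(1036 × 9644) = 2681 / 3160.8834 ≈ 0.848

0.848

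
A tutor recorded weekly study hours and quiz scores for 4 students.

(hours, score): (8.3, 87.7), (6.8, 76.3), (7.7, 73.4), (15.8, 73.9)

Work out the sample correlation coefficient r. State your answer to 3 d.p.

-0.294

n = 4, Σx = 38.6, Σy = 311.3, Σx² = 424.06, Σy² = 24361.75, Σxy = 2979.55
nΣxy − ΣxΣy = 11918.2 − 12016.18 = -97.98
nΣx² − (Σx)² = 1696.24 − 1489.96 = 206.28; nΣy² − (Σy)² = 97447 − 96907.69 = 539.31
r = -97.98 / √(206.28 × 539.31) = -97.98 / 333.5399 ≈ -0.294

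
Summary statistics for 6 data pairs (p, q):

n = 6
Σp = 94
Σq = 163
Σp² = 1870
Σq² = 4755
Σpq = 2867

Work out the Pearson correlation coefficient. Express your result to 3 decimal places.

r = (nΣpq − ΣpΣq) / √[(nΣp² − (Σp)²)(nΣq² − (Σq)²)]
Numerator: 6×2867 − 94×163 = 1880
Denominator: √[(11220 − 8836)(28530 − 26569)] = √[2384 × 1961] = 2162.1804
r = 1880 / 2162.1804 ≈ 0.869

0.869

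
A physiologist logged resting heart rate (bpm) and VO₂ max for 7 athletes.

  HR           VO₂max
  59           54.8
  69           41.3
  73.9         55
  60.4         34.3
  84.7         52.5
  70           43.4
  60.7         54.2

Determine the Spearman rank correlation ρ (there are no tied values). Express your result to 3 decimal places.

0.143

Rank HR: 1, 4, 6, 2, 7, 5, 3
Rank VO₂max: 6, 2, 7, 1, 4, 3, 5
d = rank(HR) − rank(VO₂max): -5, 2, -1, 1, 3, 2, -2; Σd² = 48
ρ = 1 − 6Σd² / [n(n²−1)] = 1 − 6×48 / (7×48) = 1 − 288/336 ≈ 0.143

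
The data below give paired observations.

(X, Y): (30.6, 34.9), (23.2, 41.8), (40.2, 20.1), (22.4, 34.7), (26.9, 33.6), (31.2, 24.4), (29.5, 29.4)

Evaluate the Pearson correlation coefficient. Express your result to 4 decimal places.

-0.8591

n = 7, ΣX = 204, ΣY = 218.9, ΣX² = 6159.7, ΣY² = 7162.03, ΣXY = 6155.42
nΣXY − ΣXΣY = 43087.94 − 44655.6 = -1567.66
nΣX² − (ΣX)² = 43117.9 − 41616 = 1501.9; nΣY² − (ΣY)² = 50134.21 − 47917.21 = 2217
r = -1567.66 / √(1501.9 × 2217) = -1567.66 / 1824.7499 ≈ -0.8591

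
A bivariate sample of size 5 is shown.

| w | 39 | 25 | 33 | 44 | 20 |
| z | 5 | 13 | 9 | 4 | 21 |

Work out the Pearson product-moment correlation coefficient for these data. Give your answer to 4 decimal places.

-0.9612

n = 5, Σw = 161, Σz = 52, Σw² = 5571, Σz² = 732, Σwz = 1413
nΣwz − ΣwΣz = 7065 − 8372 = -1307
nΣw² − (Σw)² = 27855 − 25921 = 1934; nΣz² − (Σz)² = 3660 − 2704 = 956
r = -1307 / √(1934 × 956) = -1307 / 1359.7441 ≈ -0.9612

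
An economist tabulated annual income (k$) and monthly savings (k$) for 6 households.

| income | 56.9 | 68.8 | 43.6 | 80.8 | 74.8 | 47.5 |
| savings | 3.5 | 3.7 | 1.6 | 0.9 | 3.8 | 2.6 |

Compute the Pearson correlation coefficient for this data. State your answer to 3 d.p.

n = 6, Σx = 372.4, Σy = 16.1, Σx² = 24251.94, Σy² = 50.51, Σxy = 1003.93
nΣxy − ΣxΣy = 6023.58 − 5995.64 = 27.94
nΣx² − (Σx)² = 145511.64 − 138681.76 = 6829.88; nΣy² − (Σy)² = 303.06 − 259.21 = 43.85
r = 27.94 / √(6829.88 × 43.85) = 27.94 / 547.2570 ≈ 0.051

0.051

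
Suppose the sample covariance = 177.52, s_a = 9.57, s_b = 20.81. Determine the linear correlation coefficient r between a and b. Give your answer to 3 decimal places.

0.891

r = Cov(a,b) / (s_a · s_b) = 177.52 / (9.57 × 20.81)
  = 177.52 / 199.1517 ≈ 0.891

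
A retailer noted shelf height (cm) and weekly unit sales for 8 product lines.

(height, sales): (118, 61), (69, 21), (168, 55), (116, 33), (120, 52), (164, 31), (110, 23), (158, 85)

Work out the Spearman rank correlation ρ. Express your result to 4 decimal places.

Rank height: 4, 1, 8, 3, 5, 7, 2, 6
Rank sales: 7, 1, 6, 4, 5, 3, 2, 8
d = rank(height) − rank(sales): -3, 0, 2, -1, 0, 4, 0, -2; Σd² = 34
ρ = 1 − 6Σd² / [n(n²−1)] = 1 − 6×34 / (8×63) = 1 − 204/504 ≈ 0.5952

0.5952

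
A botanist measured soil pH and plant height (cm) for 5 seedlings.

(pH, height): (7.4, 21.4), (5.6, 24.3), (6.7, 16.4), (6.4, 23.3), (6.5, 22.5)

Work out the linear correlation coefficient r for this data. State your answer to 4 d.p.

-0.4791

n = 5, Σx = 32.6, Σy = 107.9, Σx² = 214.22, Σy² = 2366.55, Σxy = 699.69
nΣxy − ΣxΣy = 3498.45 − 3517.54 = -19.09
nΣx² − (Σx)² = 1071.1 − 1062.76 = 8.34; nΣy² − (Σy)² = 11832.75 − 11642.41 = 190.34
r = -19.09 / √(8.34 × 190.34) = -19.09 / 39.8426 ≈ -0.4791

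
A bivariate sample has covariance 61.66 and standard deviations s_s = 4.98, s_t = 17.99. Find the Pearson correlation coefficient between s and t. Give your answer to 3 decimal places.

r = Cov(s,t) / (s_s · s_t) = 61.66 / (4.98 × 17.99)
  = 61.66 / 89.5902 ≈ 0.688

0.688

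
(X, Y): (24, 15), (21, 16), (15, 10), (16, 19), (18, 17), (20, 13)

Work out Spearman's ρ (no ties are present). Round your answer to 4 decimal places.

Rank X: 6, 5, 1, 2, 3, 4
Rank Y: 3, 4, 1, 6, 5, 2
d = rank(X) − rank(Y): 3, 1, 0, -4, -2, 2; Σd² = 34
ρ = 1 − 6Σd² / [n(n²−1)] = 1 − 6×34 / (6×35) = 1 − 204/210 ≈ 0.0286

0.0286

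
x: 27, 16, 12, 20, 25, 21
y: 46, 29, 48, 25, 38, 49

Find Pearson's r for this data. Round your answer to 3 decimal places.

n = 6, Σx = 121, Σy = 235, Σx² = 2595, Σy² = 9731, Σxy = 4761
nΣxy − ΣxΣy = 28566 − 28435 = 131
nΣx² − (Σx)² = 15570 − 14641 = 929; nΣy² − (Σy)² = 58386 − 55225 = 3161
r = 131 / √(929 × 3161) = 131 / 1713.6420 ≈ 0.076

0.076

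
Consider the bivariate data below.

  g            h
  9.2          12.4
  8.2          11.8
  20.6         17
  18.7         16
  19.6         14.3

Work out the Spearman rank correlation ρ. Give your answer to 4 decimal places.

0.9000

Rank g: 2, 1, 5, 3, 4
Rank h: 2, 1, 5, 4, 3
d = rank(g) − rank(h): 0, 0, 0, -1, 1; Σd² = 2
ρ = 1 − 6Σd² / [n(n²−1)] = 1 − 6×2 / (5×24) = 1 − 12/120 ≈ 0.9000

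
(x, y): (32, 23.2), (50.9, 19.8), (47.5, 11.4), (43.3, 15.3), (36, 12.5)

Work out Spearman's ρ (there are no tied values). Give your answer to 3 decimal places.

Rank x: 1, 5, 4, 3, 2
Rank y: 5, 4, 1, 3, 2
d = rank(x) − rank(y): -4, 1, 3, 0, 0; Σd² = 26
ρ = 1 − 6Σd² / [n(n²−1)] = 1 − 6×26 / (5×24) = 1 − 156/120 ≈ -0.300

-0.300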